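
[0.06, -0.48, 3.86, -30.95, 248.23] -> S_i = 0.06*(-8.02)^i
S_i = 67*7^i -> [67, 469, 3283, 22981, 160867]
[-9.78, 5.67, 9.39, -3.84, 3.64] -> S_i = Random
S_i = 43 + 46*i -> [43, 89, 135, 181, 227]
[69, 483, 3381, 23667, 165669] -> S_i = 69*7^i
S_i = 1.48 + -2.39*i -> [1.48, -0.91, -3.3, -5.69, -8.08]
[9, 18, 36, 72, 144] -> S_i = 9*2^i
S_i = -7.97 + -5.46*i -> [-7.97, -13.43, -18.89, -24.35, -29.81]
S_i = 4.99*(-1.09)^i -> [4.99, -5.44, 5.93, -6.46, 7.04]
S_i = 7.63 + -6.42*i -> [7.63, 1.21, -5.21, -11.63, -18.05]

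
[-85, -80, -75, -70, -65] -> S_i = -85 + 5*i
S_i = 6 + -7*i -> [6, -1, -8, -15, -22]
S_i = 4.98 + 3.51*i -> [4.98, 8.49, 12.0, 15.51, 19.02]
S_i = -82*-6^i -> [-82, 492, -2952, 17712, -106272]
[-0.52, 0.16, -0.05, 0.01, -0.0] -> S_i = -0.52*(-0.30)^i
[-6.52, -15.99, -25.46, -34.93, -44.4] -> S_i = -6.52 + -9.47*i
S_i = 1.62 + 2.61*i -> [1.62, 4.23, 6.84, 9.45, 12.06]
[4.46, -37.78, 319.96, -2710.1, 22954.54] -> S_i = 4.46*(-8.47)^i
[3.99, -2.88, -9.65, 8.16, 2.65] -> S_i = Random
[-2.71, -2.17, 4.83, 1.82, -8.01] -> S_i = Random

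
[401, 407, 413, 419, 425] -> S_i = 401 + 6*i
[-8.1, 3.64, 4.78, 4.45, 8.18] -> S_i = Random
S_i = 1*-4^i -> [1, -4, 16, -64, 256]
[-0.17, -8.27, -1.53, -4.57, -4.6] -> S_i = Random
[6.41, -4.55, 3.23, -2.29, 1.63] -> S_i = 6.41*(-0.71)^i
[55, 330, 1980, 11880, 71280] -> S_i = 55*6^i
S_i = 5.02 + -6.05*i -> [5.02, -1.03, -7.08, -13.13, -19.18]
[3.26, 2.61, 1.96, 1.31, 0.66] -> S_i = 3.26 + -0.65*i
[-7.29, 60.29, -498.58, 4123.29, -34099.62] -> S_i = -7.29*(-8.27)^i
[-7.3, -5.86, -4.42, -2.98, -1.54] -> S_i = -7.30 + 1.44*i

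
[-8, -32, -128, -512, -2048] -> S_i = -8*4^i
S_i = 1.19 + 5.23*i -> [1.19, 6.42, 11.65, 16.88, 22.11]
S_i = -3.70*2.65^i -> [-3.7, -9.8, -25.98, -68.86, -182.47]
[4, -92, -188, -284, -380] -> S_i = 4 + -96*i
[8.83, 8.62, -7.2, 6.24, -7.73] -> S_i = Random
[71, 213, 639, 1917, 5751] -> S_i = 71*3^i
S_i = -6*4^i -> [-6, -24, -96, -384, -1536]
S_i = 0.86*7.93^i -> [0.86, 6.82, 54.08, 428.86, 3400.88]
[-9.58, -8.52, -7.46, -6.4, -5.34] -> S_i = -9.58 + 1.06*i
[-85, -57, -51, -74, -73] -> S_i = Random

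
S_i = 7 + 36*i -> [7, 43, 79, 115, 151]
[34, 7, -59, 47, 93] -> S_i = Random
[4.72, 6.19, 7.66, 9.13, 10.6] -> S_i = 4.72 + 1.47*i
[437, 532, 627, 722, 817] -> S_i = 437 + 95*i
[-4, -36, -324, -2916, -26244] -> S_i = -4*9^i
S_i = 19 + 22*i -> [19, 41, 63, 85, 107]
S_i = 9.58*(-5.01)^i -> [9.58, -48.0, 240.46, -1204.7, 6035.54]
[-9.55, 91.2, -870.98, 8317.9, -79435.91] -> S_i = -9.55*(-9.55)^i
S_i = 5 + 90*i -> [5, 95, 185, 275, 365]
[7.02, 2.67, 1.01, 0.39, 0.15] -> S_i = 7.02*0.38^i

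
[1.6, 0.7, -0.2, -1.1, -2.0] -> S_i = 1.60 + -0.90*i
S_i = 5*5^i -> [5, 25, 125, 625, 3125]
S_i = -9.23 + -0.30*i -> [-9.23, -9.53, -9.83, -10.13, -10.43]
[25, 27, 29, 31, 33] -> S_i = 25 + 2*i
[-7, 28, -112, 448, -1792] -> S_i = -7*-4^i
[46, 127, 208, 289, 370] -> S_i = 46 + 81*i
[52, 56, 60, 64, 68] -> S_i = 52 + 4*i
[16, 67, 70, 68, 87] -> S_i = Random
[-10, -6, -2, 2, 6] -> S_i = -10 + 4*i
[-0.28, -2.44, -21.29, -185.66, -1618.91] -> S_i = -0.28*8.72^i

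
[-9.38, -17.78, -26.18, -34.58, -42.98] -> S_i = -9.38 + -8.40*i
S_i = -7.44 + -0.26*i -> [-7.44, -7.7, -7.96, -8.22, -8.48]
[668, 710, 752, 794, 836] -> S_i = 668 + 42*i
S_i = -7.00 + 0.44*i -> [-7.0, -6.56, -6.12, -5.68, -5.24]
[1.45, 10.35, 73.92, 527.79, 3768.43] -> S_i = 1.45*7.14^i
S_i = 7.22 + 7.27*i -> [7.22, 14.49, 21.76, 29.03, 36.3]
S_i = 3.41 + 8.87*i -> [3.41, 12.28, 21.15, 30.02, 38.89]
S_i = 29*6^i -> [29, 174, 1044, 6264, 37584]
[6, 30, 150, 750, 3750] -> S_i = 6*5^i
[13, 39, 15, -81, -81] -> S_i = Random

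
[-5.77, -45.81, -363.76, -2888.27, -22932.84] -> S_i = -5.77*7.94^i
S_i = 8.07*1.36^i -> [8.07, 10.98, 14.93, 20.3, 27.61]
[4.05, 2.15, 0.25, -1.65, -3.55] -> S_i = 4.05 + -1.90*i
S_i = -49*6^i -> [-49, -294, -1764, -10584, -63504]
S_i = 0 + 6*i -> [0, 6, 12, 18, 24]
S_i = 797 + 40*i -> [797, 837, 877, 917, 957]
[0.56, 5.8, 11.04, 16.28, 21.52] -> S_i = 0.56 + 5.24*i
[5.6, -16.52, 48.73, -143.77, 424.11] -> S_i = 5.60*(-2.95)^i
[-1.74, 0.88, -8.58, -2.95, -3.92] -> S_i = Random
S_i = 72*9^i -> [72, 648, 5832, 52488, 472392]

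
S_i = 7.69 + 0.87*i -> [7.69, 8.56, 9.43, 10.3, 11.17]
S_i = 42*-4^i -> [42, -168, 672, -2688, 10752]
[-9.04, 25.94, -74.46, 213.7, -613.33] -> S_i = -9.04*(-2.87)^i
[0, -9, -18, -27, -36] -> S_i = 0 + -9*i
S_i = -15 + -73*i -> [-15, -88, -161, -234, -307]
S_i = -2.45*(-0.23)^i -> [-2.45, 0.56, -0.13, 0.03, -0.01]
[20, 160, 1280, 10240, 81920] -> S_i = 20*8^i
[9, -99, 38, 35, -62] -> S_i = Random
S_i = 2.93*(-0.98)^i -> [2.93, -2.87, 2.81, -2.76, 2.7]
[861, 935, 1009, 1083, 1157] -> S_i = 861 + 74*i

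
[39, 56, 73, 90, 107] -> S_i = 39 + 17*i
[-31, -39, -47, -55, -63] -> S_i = -31 + -8*i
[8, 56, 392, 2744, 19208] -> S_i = 8*7^i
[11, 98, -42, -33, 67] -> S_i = Random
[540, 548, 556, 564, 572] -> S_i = 540 + 8*i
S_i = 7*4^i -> [7, 28, 112, 448, 1792]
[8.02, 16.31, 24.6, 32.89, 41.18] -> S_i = 8.02 + 8.29*i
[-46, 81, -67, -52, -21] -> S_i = Random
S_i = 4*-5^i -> [4, -20, 100, -500, 2500]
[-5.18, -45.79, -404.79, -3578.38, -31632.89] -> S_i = -5.18*8.84^i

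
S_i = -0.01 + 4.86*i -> [-0.01, 4.85, 9.71, 14.57, 19.43]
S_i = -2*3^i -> [-2, -6, -18, -54, -162]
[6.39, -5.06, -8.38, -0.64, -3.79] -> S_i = Random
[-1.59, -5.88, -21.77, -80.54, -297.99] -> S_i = -1.59*3.70^i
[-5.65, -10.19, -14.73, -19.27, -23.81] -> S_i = -5.65 + -4.54*i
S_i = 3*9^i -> [3, 27, 243, 2187, 19683]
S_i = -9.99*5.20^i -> [-9.99, -51.95, -270.13, -1404.67, -7304.3]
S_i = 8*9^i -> [8, 72, 648, 5832, 52488]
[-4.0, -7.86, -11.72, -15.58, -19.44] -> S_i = -4.00 + -3.86*i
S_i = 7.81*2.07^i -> [7.81, 16.17, 33.47, 69.27, 143.39]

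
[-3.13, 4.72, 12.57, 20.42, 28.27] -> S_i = -3.13 + 7.85*i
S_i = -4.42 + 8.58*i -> [-4.42, 4.16, 12.74, 21.32, 29.9]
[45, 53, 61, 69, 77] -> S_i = 45 + 8*i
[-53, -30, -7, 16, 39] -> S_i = -53 + 23*i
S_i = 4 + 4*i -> [4, 8, 12, 16, 20]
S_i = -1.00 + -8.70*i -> [-1.0, -9.7, -18.4, -27.1, -35.8]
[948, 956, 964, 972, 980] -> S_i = 948 + 8*i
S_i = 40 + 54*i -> [40, 94, 148, 202, 256]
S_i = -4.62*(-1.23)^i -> [-4.62, 5.68, -6.99, 8.6, -10.57]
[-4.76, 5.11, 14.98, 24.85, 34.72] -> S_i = -4.76 + 9.87*i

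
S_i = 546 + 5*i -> [546, 551, 556, 561, 566]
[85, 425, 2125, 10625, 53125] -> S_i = 85*5^i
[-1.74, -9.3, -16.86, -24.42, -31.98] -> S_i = -1.74 + -7.56*i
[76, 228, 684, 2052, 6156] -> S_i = 76*3^i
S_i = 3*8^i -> [3, 24, 192, 1536, 12288]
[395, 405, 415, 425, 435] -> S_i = 395 + 10*i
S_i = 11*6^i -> [11, 66, 396, 2376, 14256]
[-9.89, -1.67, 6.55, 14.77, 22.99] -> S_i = -9.89 + 8.22*i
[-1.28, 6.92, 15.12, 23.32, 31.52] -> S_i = -1.28 + 8.20*i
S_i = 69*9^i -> [69, 621, 5589, 50301, 452709]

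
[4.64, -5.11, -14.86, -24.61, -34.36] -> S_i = 4.64 + -9.75*i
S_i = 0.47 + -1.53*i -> [0.47, -1.06, -2.59, -4.12, -5.65]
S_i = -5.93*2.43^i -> [-5.93, -14.41, -35.02, -85.09, -206.77]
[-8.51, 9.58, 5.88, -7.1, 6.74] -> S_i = Random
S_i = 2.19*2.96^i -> [2.19, 6.48, 19.19, 56.8, 168.12]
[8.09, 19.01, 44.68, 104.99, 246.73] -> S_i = 8.09*2.35^i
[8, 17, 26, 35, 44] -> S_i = 8 + 9*i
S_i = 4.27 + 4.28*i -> [4.27, 8.55, 12.83, 17.11, 21.39]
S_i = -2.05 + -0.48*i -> [-2.05, -2.53, -3.01, -3.49, -3.97]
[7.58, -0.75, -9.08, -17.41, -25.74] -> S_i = 7.58 + -8.33*i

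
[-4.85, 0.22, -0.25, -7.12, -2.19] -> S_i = Random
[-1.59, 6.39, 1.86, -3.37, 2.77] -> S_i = Random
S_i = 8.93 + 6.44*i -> [8.93, 15.37, 21.81, 28.25, 34.69]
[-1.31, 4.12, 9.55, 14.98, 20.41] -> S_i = -1.31 + 5.43*i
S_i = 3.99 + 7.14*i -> [3.99, 11.13, 18.27, 25.41, 32.55]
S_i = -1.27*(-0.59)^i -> [-1.27, 0.75, -0.44, 0.26, -0.15]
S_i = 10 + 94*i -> [10, 104, 198, 292, 386]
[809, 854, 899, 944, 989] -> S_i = 809 + 45*i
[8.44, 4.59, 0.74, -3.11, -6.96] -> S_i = 8.44 + -3.85*i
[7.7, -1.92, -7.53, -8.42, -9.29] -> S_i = Random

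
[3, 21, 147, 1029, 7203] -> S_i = 3*7^i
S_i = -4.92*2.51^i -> [-4.92, -12.35, -31.0, -77.8, -195.28]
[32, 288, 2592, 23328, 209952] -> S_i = 32*9^i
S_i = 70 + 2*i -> [70, 72, 74, 76, 78]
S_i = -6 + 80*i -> [-6, 74, 154, 234, 314]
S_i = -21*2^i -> [-21, -42, -84, -168, -336]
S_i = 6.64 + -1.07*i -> [6.64, 5.57, 4.5, 3.43, 2.36]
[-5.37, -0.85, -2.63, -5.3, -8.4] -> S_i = Random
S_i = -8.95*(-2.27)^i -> [-8.95, 20.32, -46.12, 104.69, -237.64]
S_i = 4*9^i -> [4, 36, 324, 2916, 26244]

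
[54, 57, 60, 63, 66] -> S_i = 54 + 3*i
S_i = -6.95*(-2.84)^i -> [-6.95, 19.74, -56.06, 159.2, -452.12]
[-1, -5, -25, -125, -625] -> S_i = -1*5^i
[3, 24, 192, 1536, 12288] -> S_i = 3*8^i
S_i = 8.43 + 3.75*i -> [8.43, 12.18, 15.93, 19.68, 23.43]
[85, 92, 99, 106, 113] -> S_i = 85 + 7*i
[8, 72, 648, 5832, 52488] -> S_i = 8*9^i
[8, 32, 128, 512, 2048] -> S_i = 8*4^i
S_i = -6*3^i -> [-6, -18, -54, -162, -486]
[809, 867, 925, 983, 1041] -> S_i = 809 + 58*i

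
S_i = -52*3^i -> [-52, -156, -468, -1404, -4212]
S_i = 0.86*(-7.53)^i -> [0.86, -6.48, 48.76, -367.18, 2764.89]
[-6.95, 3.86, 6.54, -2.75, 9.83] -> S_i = Random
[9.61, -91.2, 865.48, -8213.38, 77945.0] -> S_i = 9.61*(-9.49)^i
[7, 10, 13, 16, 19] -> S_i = 7 + 3*i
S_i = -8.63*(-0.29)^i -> [-8.63, 2.5, -0.73, 0.21, -0.06]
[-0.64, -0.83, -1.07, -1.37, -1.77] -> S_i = -0.64*1.29^i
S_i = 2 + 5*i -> [2, 7, 12, 17, 22]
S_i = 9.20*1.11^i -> [9.2, 10.21, 11.34, 12.58, 13.97]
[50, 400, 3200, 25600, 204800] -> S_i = 50*8^i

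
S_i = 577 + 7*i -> [577, 584, 591, 598, 605]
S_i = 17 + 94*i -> [17, 111, 205, 299, 393]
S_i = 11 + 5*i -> [11, 16, 21, 26, 31]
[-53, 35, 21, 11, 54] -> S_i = Random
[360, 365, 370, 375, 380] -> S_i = 360 + 5*i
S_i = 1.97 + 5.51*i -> [1.97, 7.48, 12.99, 18.5, 24.01]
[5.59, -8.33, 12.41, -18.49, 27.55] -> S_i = 5.59*(-1.49)^i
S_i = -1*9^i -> [-1, -9, -81, -729, -6561]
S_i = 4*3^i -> [4, 12, 36, 108, 324]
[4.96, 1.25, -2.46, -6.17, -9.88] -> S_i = 4.96 + -3.71*i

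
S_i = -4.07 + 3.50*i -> [-4.07, -0.57, 2.93, 6.43, 9.93]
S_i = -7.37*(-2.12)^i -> [-7.37, 15.62, -33.12, 70.22, -148.87]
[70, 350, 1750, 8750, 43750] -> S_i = 70*5^i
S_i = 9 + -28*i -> [9, -19, -47, -75, -103]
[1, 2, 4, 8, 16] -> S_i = 1*2^i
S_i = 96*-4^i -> [96, -384, 1536, -6144, 24576]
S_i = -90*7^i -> [-90, -630, -4410, -30870, -216090]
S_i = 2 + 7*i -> [2, 9, 16, 23, 30]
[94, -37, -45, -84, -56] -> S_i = Random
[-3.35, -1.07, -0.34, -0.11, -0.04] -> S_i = -3.35*0.32^i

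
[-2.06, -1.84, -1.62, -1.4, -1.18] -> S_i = -2.06 + 0.22*i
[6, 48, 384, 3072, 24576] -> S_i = 6*8^i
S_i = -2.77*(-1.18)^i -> [-2.77, 3.27, -3.86, 4.55, -5.37]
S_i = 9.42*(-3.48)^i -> [9.42, -32.78, 114.08, -397.0, 1381.55]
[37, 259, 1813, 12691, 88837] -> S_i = 37*7^i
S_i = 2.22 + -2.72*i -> [2.22, -0.5, -3.22, -5.94, -8.66]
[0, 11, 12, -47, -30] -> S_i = Random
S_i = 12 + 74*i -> [12, 86, 160, 234, 308]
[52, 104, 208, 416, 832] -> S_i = 52*2^i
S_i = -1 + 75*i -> [-1, 74, 149, 224, 299]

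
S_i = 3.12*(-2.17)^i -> [3.12, -6.77, 14.69, -31.88, 69.18]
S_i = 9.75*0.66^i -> [9.75, 6.44, 4.25, 2.8, 1.85]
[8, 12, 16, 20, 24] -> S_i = 8 + 4*i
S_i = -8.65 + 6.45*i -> [-8.65, -2.2, 4.25, 10.7, 17.15]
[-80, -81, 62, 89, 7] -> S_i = Random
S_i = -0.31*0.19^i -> [-0.31, -0.06, -0.01, -0.0, -0.0]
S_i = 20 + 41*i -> [20, 61, 102, 143, 184]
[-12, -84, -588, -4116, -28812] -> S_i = -12*7^i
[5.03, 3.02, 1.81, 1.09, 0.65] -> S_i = 5.03*0.60^i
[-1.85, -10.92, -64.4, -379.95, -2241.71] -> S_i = -1.85*5.90^i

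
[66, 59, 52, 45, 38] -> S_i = 66 + -7*i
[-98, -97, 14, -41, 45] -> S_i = Random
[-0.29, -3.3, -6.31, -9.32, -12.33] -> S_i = -0.29 + -3.01*i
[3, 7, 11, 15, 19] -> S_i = 3 + 4*i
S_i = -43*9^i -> [-43, -387, -3483, -31347, -282123]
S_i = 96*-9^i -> [96, -864, 7776, -69984, 629856]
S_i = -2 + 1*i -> [-2, -1, 0, 1, 2]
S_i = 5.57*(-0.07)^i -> [5.57, -0.39, 0.03, -0.0, 0.0]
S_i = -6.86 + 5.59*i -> [-6.86, -1.27, 4.32, 9.91, 15.5]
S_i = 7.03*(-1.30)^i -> [7.03, -9.14, 11.88, -15.44, 20.08]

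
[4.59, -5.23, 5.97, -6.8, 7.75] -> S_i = 4.59*(-1.14)^i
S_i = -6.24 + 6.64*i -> [-6.24, 0.4, 7.04, 13.68, 20.32]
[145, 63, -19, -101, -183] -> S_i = 145 + -82*i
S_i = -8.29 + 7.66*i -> [-8.29, -0.63, 7.03, 14.69, 22.35]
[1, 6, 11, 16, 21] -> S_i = 1 + 5*i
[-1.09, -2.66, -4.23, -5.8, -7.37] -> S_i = -1.09 + -1.57*i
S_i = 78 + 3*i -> [78, 81, 84, 87, 90]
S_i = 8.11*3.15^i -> [8.11, 25.55, 80.47, 253.49, 798.48]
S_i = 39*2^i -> [39, 78, 156, 312, 624]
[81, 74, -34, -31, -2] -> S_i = Random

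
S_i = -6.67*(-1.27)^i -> [-6.67, 8.47, -10.76, 13.66, -17.35]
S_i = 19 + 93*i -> [19, 112, 205, 298, 391]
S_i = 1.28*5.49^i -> [1.28, 7.03, 38.58, 211.8, 1162.78]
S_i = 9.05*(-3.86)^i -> [9.05, -34.93, 134.84, -520.49, 2009.08]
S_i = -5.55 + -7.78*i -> [-5.55, -13.33, -21.11, -28.89, -36.67]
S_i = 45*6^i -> [45, 270, 1620, 9720, 58320]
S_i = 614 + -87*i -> [614, 527, 440, 353, 266]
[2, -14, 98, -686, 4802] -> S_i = 2*-7^i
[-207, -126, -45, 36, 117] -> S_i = -207 + 81*i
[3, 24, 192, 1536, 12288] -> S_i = 3*8^i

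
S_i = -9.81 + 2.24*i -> [-9.81, -7.57, -5.33, -3.09, -0.85]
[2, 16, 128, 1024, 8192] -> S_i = 2*8^i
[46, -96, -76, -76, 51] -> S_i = Random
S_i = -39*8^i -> [-39, -312, -2496, -19968, -159744]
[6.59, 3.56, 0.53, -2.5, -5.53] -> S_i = 6.59 + -3.03*i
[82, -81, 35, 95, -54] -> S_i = Random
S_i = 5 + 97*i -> [5, 102, 199, 296, 393]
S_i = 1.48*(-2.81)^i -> [1.48, -4.16, 11.69, -32.84, 92.28]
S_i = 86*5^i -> [86, 430, 2150, 10750, 53750]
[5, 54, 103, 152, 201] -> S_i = 5 + 49*i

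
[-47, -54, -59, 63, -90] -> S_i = Random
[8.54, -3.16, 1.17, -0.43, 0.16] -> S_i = 8.54*(-0.37)^i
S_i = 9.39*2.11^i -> [9.39, 19.81, 41.81, 88.21, 186.12]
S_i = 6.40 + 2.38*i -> [6.4, 8.78, 11.16, 13.54, 15.92]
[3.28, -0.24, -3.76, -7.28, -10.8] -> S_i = 3.28 + -3.52*i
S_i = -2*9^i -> [-2, -18, -162, -1458, -13122]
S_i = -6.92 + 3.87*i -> [-6.92, -3.05, 0.82, 4.69, 8.56]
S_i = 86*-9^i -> [86, -774, 6966, -62694, 564246]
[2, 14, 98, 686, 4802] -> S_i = 2*7^i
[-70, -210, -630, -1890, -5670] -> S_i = -70*3^i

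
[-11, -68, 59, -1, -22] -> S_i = Random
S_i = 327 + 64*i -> [327, 391, 455, 519, 583]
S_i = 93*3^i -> [93, 279, 837, 2511, 7533]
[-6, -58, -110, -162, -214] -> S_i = -6 + -52*i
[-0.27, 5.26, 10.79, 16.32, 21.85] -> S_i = -0.27 + 5.53*i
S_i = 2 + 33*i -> [2, 35, 68, 101, 134]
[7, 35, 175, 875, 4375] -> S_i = 7*5^i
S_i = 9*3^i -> [9, 27, 81, 243, 729]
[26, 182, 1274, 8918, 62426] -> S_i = 26*7^i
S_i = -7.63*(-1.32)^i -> [-7.63, 10.07, -13.29, 17.55, -23.16]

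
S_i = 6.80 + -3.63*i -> [6.8, 3.17, -0.46, -4.09, -7.72]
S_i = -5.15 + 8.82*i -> [-5.15, 3.67, 12.49, 21.31, 30.13]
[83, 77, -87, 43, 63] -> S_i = Random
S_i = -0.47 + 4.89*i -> [-0.47, 4.42, 9.31, 14.2, 19.09]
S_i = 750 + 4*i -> [750, 754, 758, 762, 766]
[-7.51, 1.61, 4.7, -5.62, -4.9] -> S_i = Random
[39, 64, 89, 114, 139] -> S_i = 39 + 25*i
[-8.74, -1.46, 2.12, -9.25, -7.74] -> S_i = Random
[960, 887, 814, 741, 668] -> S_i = 960 + -73*i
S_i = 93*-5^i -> [93, -465, 2325, -11625, 58125]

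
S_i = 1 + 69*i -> [1, 70, 139, 208, 277]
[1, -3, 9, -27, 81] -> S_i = 1*-3^i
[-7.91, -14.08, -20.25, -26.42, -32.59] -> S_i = -7.91 + -6.17*i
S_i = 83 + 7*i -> [83, 90, 97, 104, 111]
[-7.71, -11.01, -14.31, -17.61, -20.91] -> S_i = -7.71 + -3.30*i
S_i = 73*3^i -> [73, 219, 657, 1971, 5913]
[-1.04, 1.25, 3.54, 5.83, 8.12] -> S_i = -1.04 + 2.29*i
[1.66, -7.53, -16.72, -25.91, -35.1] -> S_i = 1.66 + -9.19*i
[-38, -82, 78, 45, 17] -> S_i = Random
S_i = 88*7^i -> [88, 616, 4312, 30184, 211288]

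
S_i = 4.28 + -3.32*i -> [4.28, 0.96, -2.36, -5.68, -9.0]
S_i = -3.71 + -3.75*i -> [-3.71, -7.46, -11.21, -14.96, -18.71]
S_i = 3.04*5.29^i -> [3.04, 16.08, 85.07, 450.03, 2380.65]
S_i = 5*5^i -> [5, 25, 125, 625, 3125]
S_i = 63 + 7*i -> [63, 70, 77, 84, 91]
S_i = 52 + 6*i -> [52, 58, 64, 70, 76]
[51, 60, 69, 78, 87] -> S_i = 51 + 9*i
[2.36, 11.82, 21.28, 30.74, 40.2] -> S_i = 2.36 + 9.46*i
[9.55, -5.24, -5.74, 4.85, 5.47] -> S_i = Random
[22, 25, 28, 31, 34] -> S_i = 22 + 3*i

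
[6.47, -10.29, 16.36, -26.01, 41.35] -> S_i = 6.47*(-1.59)^i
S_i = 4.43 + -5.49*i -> [4.43, -1.06, -6.55, -12.04, -17.53]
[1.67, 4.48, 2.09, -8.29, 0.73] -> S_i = Random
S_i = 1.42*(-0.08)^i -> [1.42, -0.11, 0.01, -0.0, 0.0]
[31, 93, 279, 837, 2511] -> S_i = 31*3^i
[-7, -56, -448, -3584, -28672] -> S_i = -7*8^i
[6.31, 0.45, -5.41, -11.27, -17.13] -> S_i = 6.31 + -5.86*i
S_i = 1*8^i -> [1, 8, 64, 512, 4096]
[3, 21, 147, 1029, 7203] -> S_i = 3*7^i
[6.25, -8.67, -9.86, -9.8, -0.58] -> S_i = Random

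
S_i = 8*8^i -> [8, 64, 512, 4096, 32768]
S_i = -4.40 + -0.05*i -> [-4.4, -4.45, -4.5, -4.55, -4.6]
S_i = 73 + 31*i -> [73, 104, 135, 166, 197]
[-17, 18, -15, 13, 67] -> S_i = Random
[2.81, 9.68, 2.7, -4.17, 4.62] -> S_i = Random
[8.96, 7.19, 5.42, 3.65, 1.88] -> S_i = 8.96 + -1.77*i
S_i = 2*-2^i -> [2, -4, 8, -16, 32]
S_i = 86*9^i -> [86, 774, 6966, 62694, 564246]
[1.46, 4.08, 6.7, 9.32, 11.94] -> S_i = 1.46 + 2.62*i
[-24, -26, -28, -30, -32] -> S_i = -24 + -2*i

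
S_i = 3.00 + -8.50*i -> [3.0, -5.5, -14.0, -22.5, -31.0]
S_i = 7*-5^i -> [7, -35, 175, -875, 4375]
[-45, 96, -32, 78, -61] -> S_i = Random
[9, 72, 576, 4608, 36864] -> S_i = 9*8^i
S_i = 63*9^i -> [63, 567, 5103, 45927, 413343]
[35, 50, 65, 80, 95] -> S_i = 35 + 15*i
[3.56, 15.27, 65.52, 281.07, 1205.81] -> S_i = 3.56*4.29^i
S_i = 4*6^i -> [4, 24, 144, 864, 5184]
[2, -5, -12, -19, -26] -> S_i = 2 + -7*i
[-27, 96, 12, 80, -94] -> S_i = Random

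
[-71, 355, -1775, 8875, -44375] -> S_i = -71*-5^i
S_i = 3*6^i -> [3, 18, 108, 648, 3888]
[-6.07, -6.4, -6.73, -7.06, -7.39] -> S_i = -6.07 + -0.33*i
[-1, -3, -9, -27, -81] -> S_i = -1*3^i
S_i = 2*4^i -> [2, 8, 32, 128, 512]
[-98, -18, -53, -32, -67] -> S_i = Random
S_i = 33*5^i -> [33, 165, 825, 4125, 20625]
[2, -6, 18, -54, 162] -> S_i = 2*-3^i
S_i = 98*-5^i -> [98, -490, 2450, -12250, 61250]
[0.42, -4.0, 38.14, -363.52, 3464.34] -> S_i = 0.42*(-9.53)^i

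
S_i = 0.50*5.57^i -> [0.5, 2.78, 15.51, 86.4, 481.27]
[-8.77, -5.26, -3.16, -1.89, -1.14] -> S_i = -8.77*0.60^i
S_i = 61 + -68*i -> [61, -7, -75, -143, -211]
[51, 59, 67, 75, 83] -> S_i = 51 + 8*i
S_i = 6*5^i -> [6, 30, 150, 750, 3750]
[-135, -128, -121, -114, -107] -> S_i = -135 + 7*i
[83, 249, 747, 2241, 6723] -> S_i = 83*3^i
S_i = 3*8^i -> [3, 24, 192, 1536, 12288]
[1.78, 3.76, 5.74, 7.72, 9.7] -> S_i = 1.78 + 1.98*i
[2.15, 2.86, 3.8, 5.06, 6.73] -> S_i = 2.15*1.33^i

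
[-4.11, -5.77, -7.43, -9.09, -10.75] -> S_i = -4.11 + -1.66*i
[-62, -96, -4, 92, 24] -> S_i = Random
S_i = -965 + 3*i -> [-965, -962, -959, -956, -953]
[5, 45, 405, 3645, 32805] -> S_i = 5*9^i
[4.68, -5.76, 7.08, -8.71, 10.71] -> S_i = 4.68*(-1.23)^i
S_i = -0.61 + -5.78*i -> [-0.61, -6.39, -12.17, -17.95, -23.73]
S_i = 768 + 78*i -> [768, 846, 924, 1002, 1080]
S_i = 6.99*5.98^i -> [6.99, 41.8, 249.97, 1494.79, 8938.86]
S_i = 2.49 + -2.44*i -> [2.49, 0.05, -2.39, -4.83, -7.27]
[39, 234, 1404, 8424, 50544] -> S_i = 39*6^i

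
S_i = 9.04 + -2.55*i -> [9.04, 6.49, 3.94, 1.39, -1.16]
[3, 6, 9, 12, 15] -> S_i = 3 + 3*i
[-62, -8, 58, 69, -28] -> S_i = Random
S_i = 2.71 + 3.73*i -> [2.71, 6.44, 10.17, 13.9, 17.63]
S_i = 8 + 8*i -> [8, 16, 24, 32, 40]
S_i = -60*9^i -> [-60, -540, -4860, -43740, -393660]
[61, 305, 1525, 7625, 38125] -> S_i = 61*5^i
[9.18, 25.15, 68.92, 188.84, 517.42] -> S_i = 9.18*2.74^i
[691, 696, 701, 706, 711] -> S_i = 691 + 5*i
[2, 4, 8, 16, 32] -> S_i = 2*2^i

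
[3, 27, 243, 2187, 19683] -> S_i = 3*9^i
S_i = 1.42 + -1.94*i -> [1.42, -0.52, -2.46, -4.4, -6.34]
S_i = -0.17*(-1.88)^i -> [-0.17, 0.32, -0.6, 1.13, -2.12]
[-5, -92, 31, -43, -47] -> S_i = Random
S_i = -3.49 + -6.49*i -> [-3.49, -9.98, -16.47, -22.96, -29.45]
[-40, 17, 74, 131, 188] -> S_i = -40 + 57*i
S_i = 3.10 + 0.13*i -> [3.1, 3.23, 3.36, 3.49, 3.62]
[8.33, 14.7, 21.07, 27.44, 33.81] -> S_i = 8.33 + 6.37*i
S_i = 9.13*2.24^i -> [9.13, 20.45, 45.81, 102.62, 229.86]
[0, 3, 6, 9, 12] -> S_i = 0 + 3*i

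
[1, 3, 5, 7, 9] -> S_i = 1 + 2*i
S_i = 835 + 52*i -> [835, 887, 939, 991, 1043]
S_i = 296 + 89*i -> [296, 385, 474, 563, 652]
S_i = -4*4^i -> [-4, -16, -64, -256, -1024]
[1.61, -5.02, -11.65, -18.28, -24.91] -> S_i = 1.61 + -6.63*i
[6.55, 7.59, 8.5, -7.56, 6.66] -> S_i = Random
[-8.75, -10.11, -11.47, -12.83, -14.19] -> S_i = -8.75 + -1.36*i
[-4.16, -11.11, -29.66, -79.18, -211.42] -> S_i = -4.16*2.67^i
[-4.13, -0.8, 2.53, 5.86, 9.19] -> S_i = -4.13 + 3.33*i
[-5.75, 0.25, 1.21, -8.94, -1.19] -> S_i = Random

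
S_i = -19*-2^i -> [-19, 38, -76, 152, -304]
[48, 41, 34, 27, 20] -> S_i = 48 + -7*i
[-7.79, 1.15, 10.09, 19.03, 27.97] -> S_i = -7.79 + 8.94*i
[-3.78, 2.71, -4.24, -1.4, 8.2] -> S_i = Random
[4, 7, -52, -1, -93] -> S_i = Random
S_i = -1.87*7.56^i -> [-1.87, -14.14, -106.88, -807.99, -6108.42]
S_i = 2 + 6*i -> [2, 8, 14, 20, 26]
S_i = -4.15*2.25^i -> [-4.15, -9.34, -21.01, -47.27, -106.36]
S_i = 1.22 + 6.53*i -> [1.22, 7.75, 14.28, 20.81, 27.34]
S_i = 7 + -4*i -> [7, 3, -1, -5, -9]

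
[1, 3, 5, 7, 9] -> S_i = 1 + 2*i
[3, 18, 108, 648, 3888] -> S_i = 3*6^i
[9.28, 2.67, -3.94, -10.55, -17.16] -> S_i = 9.28 + -6.61*i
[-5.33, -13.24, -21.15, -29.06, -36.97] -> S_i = -5.33 + -7.91*i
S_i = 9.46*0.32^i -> [9.46, 3.03, 0.97, 0.31, 0.1]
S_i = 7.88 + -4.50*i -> [7.88, 3.38, -1.12, -5.62, -10.12]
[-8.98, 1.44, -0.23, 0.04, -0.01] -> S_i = -8.98*(-0.16)^i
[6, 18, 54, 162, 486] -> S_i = 6*3^i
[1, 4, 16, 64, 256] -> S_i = 1*4^i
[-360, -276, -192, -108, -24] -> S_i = -360 + 84*i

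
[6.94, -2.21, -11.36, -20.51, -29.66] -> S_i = 6.94 + -9.15*i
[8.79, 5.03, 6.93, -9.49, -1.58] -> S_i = Random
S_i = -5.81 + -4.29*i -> [-5.81, -10.1, -14.39, -18.68, -22.97]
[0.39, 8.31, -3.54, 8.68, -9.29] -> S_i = Random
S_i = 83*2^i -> [83, 166, 332, 664, 1328]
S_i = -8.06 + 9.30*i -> [-8.06, 1.24, 10.54, 19.84, 29.14]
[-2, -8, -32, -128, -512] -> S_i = -2*4^i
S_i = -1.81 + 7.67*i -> [-1.81, 5.86, 13.53, 21.2, 28.87]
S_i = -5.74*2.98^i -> [-5.74, -17.11, -50.97, -151.9, -452.67]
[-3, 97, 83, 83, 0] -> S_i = Random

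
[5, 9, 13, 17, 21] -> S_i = 5 + 4*i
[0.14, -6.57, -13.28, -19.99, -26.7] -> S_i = 0.14 + -6.71*i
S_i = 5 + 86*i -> [5, 91, 177, 263, 349]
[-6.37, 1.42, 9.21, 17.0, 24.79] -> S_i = -6.37 + 7.79*i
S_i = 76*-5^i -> [76, -380, 1900, -9500, 47500]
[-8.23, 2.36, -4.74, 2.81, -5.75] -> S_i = Random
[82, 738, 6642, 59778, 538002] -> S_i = 82*9^i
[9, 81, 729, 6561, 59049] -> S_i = 9*9^i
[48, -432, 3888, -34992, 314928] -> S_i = 48*-9^i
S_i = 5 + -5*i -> [5, 0, -5, -10, -15]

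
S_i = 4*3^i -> [4, 12, 36, 108, 324]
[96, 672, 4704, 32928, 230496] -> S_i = 96*7^i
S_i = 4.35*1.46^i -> [4.35, 6.35, 9.27, 13.54, 19.77]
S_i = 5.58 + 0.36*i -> [5.58, 5.94, 6.3, 6.66, 7.02]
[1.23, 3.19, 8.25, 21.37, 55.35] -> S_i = 1.23*2.59^i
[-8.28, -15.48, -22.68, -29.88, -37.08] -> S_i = -8.28 + -7.20*i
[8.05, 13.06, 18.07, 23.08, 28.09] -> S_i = 8.05 + 5.01*i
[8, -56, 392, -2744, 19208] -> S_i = 8*-7^i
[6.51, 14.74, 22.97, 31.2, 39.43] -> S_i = 6.51 + 8.23*i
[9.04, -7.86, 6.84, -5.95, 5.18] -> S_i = 9.04*(-0.87)^i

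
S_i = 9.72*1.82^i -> [9.72, 17.69, 32.2, 58.6, 106.65]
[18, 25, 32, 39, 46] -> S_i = 18 + 7*i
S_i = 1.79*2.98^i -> [1.79, 5.33, 15.9, 47.37, 141.16]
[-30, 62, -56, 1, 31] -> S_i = Random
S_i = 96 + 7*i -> [96, 103, 110, 117, 124]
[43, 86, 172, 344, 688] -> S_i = 43*2^i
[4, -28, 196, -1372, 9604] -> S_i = 4*-7^i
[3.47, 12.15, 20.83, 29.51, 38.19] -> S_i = 3.47 + 8.68*i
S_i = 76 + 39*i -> [76, 115, 154, 193, 232]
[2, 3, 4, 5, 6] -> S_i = 2 + 1*i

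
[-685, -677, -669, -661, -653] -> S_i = -685 + 8*i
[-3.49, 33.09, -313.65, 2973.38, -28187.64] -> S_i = -3.49*(-9.48)^i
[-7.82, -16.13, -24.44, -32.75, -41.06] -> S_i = -7.82 + -8.31*i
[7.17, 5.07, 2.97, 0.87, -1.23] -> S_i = 7.17 + -2.10*i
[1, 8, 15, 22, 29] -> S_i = 1 + 7*i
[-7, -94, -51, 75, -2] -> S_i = Random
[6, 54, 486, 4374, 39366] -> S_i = 6*9^i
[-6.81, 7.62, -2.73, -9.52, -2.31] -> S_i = Random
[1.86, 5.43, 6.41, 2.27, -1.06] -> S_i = Random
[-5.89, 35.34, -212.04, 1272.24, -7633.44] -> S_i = -5.89*(-6.00)^i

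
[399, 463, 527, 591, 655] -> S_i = 399 + 64*i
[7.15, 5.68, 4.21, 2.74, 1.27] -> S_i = 7.15 + -1.47*i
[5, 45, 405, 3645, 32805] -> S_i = 5*9^i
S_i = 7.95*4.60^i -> [7.95, 36.57, 168.22, 773.82, 3559.58]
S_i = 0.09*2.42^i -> [0.09, 0.22, 0.53, 1.28, 3.09]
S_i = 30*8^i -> [30, 240, 1920, 15360, 122880]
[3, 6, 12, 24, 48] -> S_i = 3*2^i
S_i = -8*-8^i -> [-8, 64, -512, 4096, -32768]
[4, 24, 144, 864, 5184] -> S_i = 4*6^i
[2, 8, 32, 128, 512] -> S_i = 2*4^i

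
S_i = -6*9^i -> [-6, -54, -486, -4374, -39366]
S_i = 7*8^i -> [7, 56, 448, 3584, 28672]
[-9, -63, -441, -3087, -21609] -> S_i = -9*7^i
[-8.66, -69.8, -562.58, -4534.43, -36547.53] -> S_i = -8.66*8.06^i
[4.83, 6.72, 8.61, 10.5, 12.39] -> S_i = 4.83 + 1.89*i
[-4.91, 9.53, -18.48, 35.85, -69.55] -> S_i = -4.91*(-1.94)^i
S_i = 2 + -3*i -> [2, -1, -4, -7, -10]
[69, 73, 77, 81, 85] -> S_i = 69 + 4*i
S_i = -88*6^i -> [-88, -528, -3168, -19008, -114048]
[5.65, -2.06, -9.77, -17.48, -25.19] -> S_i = 5.65 + -7.71*i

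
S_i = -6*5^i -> [-6, -30, -150, -750, -3750]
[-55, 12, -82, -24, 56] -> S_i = Random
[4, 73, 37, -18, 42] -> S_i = Random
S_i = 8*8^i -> [8, 64, 512, 4096, 32768]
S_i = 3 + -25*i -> [3, -22, -47, -72, -97]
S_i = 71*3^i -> [71, 213, 639, 1917, 5751]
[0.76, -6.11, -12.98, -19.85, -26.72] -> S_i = 0.76 + -6.87*i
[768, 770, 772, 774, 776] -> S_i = 768 + 2*i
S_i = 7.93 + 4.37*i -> [7.93, 12.3, 16.67, 21.04, 25.41]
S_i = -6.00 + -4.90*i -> [-6.0, -10.9, -15.8, -20.7, -25.6]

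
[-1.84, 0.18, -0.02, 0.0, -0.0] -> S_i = -1.84*(-0.10)^i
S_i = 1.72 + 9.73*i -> [1.72, 11.45, 21.18, 30.91, 40.64]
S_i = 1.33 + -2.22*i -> [1.33, -0.89, -3.11, -5.33, -7.55]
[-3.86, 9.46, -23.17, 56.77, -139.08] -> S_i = -3.86*(-2.45)^i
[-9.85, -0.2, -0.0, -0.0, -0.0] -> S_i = -9.85*0.02^i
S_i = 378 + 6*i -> [378, 384, 390, 396, 402]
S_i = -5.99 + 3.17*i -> [-5.99, -2.82, 0.35, 3.52, 6.69]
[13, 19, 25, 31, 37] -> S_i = 13 + 6*i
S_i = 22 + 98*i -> [22, 120, 218, 316, 414]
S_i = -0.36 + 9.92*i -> [-0.36, 9.56, 19.48, 29.4, 39.32]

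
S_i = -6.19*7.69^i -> [-6.19, -47.6, -366.05, -2814.94, -21646.91]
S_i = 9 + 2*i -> [9, 11, 13, 15, 17]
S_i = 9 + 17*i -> [9, 26, 43, 60, 77]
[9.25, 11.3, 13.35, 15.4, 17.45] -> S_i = 9.25 + 2.05*i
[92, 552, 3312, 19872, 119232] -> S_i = 92*6^i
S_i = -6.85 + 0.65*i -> [-6.85, -6.2, -5.55, -4.9, -4.25]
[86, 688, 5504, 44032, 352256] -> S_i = 86*8^i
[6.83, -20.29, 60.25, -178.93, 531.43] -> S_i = 6.83*(-2.97)^i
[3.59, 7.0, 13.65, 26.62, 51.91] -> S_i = 3.59*1.95^i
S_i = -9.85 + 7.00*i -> [-9.85, -2.85, 4.15, 11.15, 18.15]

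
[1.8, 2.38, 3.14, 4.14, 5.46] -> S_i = 1.80*1.32^i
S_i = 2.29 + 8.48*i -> [2.29, 10.77, 19.25, 27.73, 36.21]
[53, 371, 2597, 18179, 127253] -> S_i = 53*7^i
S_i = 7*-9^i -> [7, -63, 567, -5103, 45927]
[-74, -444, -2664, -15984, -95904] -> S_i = -74*6^i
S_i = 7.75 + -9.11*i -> [7.75, -1.36, -10.47, -19.58, -28.69]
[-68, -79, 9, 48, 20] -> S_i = Random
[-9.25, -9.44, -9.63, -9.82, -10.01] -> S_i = -9.25 + -0.19*i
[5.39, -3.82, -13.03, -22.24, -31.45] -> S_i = 5.39 + -9.21*i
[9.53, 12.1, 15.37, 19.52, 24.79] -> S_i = 9.53*1.27^i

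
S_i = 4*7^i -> [4, 28, 196, 1372, 9604]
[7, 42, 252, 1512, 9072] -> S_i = 7*6^i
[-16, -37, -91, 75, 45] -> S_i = Random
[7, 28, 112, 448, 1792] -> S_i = 7*4^i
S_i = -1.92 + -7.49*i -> [-1.92, -9.41, -16.9, -24.39, -31.88]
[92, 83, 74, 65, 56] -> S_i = 92 + -9*i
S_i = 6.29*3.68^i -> [6.29, 23.15, 85.18, 313.47, 1153.56]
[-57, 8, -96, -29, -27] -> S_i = Random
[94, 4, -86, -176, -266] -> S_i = 94 + -90*i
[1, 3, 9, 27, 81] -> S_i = 1*3^i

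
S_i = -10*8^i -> [-10, -80, -640, -5120, -40960]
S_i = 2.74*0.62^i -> [2.74, 1.7, 1.05, 0.65, 0.4]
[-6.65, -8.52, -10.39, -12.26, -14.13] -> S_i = -6.65 + -1.87*i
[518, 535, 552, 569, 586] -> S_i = 518 + 17*i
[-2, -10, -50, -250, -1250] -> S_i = -2*5^i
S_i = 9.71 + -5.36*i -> [9.71, 4.35, -1.01, -6.37, -11.73]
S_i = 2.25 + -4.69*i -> [2.25, -2.44, -7.13, -11.82, -16.51]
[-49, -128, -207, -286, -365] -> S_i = -49 + -79*i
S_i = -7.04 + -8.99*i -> [-7.04, -16.03, -25.02, -34.01, -43.0]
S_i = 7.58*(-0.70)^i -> [7.58, -5.31, 3.71, -2.6, 1.82]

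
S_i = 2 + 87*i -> [2, 89, 176, 263, 350]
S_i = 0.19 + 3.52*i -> [0.19, 3.71, 7.23, 10.75, 14.27]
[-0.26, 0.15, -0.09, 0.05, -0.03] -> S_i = -0.26*(-0.58)^i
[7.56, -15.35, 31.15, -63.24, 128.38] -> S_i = 7.56*(-2.03)^i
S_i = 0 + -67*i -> [0, -67, -134, -201, -268]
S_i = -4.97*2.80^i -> [-4.97, -13.92, -38.96, -109.1, -305.48]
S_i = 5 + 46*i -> [5, 51, 97, 143, 189]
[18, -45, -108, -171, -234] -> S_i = 18 + -63*i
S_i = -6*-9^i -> [-6, 54, -486, 4374, -39366]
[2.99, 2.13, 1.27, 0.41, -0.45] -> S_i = 2.99 + -0.86*i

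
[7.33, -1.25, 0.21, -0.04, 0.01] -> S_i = 7.33*(-0.17)^i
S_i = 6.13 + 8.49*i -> [6.13, 14.62, 23.11, 31.6, 40.09]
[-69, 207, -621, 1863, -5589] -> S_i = -69*-3^i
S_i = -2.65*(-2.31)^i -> [-2.65, 6.12, -14.14, 32.66, -75.46]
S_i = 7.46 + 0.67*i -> [7.46, 8.13, 8.8, 9.47, 10.14]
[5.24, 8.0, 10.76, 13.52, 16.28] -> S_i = 5.24 + 2.76*i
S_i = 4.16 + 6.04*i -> [4.16, 10.2, 16.24, 22.28, 28.32]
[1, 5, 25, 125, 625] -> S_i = 1*5^i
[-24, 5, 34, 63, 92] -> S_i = -24 + 29*i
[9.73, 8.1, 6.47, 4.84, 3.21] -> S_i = 9.73 + -1.63*i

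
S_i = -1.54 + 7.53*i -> [-1.54, 5.99, 13.52, 21.05, 28.58]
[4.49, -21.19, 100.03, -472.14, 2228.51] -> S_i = 4.49*(-4.72)^i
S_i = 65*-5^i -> [65, -325, 1625, -8125, 40625]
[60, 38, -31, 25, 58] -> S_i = Random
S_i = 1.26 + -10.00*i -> [1.26, -8.74, -18.74, -28.74, -38.74]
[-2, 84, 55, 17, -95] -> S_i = Random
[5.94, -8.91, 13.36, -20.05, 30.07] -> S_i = 5.94*(-1.50)^i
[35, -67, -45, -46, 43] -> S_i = Random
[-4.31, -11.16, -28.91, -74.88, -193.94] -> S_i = -4.31*2.59^i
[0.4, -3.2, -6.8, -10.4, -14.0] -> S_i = 0.40 + -3.60*i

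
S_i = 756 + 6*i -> [756, 762, 768, 774, 780]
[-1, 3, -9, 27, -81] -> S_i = -1*-3^i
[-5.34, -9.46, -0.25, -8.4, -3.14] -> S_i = Random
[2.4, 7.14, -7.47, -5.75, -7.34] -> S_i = Random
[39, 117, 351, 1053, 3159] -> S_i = 39*3^i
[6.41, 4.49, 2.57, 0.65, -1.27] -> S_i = 6.41 + -1.92*i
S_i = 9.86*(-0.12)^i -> [9.86, -1.18, 0.14, -0.02, 0.0]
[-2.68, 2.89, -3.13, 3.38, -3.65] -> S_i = -2.68*(-1.08)^i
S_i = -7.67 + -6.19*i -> [-7.67, -13.86, -20.05, -26.24, -32.43]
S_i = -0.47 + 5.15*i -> [-0.47, 4.68, 9.83, 14.98, 20.13]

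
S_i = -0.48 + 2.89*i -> [-0.48, 2.41, 5.3, 8.19, 11.08]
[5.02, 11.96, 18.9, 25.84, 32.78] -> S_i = 5.02 + 6.94*i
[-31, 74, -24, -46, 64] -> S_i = Random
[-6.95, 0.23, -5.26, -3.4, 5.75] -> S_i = Random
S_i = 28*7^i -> [28, 196, 1372, 9604, 67228]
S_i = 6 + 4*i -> [6, 10, 14, 18, 22]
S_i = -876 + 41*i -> [-876, -835, -794, -753, -712]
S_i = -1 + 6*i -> [-1, 5, 11, 17, 23]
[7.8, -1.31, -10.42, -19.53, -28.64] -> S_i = 7.80 + -9.11*i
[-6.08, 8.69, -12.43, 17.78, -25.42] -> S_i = -6.08*(-1.43)^i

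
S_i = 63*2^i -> [63, 126, 252, 504, 1008]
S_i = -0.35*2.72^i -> [-0.35, -0.95, -2.59, -7.04, -19.16]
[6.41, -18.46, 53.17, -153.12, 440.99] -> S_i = 6.41*(-2.88)^i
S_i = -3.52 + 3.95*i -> [-3.52, 0.43, 4.38, 8.33, 12.28]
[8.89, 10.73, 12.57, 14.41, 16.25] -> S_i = 8.89 + 1.84*i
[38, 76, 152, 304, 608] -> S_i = 38*2^i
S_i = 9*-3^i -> [9, -27, 81, -243, 729]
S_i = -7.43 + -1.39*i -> [-7.43, -8.82, -10.21, -11.6, -12.99]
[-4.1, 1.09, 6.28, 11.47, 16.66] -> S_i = -4.10 + 5.19*i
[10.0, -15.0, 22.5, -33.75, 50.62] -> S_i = 10.00*(-1.50)^i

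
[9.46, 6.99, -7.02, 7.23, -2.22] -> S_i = Random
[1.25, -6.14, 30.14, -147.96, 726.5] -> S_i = 1.25*(-4.91)^i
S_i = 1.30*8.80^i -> [1.3, 11.44, 100.67, 885.91, 7796.04]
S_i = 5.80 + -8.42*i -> [5.8, -2.62, -11.04, -19.46, -27.88]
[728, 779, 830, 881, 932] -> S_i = 728 + 51*i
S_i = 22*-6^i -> [22, -132, 792, -4752, 28512]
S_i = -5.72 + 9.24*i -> [-5.72, 3.52, 12.76, 22.0, 31.24]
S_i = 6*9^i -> [6, 54, 486, 4374, 39366]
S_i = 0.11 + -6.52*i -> [0.11, -6.41, -12.93, -19.45, -25.97]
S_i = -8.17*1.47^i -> [-8.17, -12.01, -17.65, -25.95, -38.15]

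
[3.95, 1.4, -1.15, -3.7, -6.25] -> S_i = 3.95 + -2.55*i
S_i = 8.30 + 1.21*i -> [8.3, 9.51, 10.72, 11.93, 13.14]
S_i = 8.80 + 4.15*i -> [8.8, 12.95, 17.1, 21.25, 25.4]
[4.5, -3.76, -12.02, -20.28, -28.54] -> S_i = 4.50 + -8.26*i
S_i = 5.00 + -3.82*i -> [5.0, 1.18, -2.64, -6.46, -10.28]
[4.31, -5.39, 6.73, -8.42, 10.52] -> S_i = 4.31*(-1.25)^i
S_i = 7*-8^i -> [7, -56, 448, -3584, 28672]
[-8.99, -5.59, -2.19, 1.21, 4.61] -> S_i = -8.99 + 3.40*i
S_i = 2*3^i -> [2, 6, 18, 54, 162]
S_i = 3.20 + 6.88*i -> [3.2, 10.08, 16.96, 23.84, 30.72]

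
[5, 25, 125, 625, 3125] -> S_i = 5*5^i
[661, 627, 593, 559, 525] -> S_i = 661 + -34*i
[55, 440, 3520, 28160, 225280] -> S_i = 55*8^i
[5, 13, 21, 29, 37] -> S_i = 5 + 8*i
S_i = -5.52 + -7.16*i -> [-5.52, -12.68, -19.84, -27.0, -34.16]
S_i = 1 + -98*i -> [1, -97, -195, -293, -391]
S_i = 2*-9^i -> [2, -18, 162, -1458, 13122]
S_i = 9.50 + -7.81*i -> [9.5, 1.69, -6.12, -13.93, -21.74]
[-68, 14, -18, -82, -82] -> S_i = Random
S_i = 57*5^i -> [57, 285, 1425, 7125, 35625]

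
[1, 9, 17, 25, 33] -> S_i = 1 + 8*i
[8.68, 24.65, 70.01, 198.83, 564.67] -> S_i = 8.68*2.84^i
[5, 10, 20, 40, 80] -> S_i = 5*2^i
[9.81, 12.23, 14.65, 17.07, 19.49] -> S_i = 9.81 + 2.42*i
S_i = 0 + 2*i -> [0, 2, 4, 6, 8]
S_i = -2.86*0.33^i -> [-2.86, -0.94, -0.31, -0.1, -0.03]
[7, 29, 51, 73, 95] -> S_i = 7 + 22*i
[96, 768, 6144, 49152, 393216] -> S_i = 96*8^i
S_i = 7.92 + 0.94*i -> [7.92, 8.86, 9.8, 10.74, 11.68]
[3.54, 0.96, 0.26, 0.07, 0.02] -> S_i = 3.54*0.27^i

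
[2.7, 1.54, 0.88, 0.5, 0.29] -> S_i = 2.70*0.57^i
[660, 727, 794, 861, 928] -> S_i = 660 + 67*i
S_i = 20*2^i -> [20, 40, 80, 160, 320]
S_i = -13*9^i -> [-13, -117, -1053, -9477, -85293]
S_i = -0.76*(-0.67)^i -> [-0.76, 0.51, -0.34, 0.23, -0.15]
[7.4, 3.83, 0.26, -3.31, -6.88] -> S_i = 7.40 + -3.57*i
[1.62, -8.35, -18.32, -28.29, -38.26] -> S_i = 1.62 + -9.97*i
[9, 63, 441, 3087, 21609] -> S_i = 9*7^i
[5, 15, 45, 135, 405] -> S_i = 5*3^i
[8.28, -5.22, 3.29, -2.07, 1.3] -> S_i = 8.28*(-0.63)^i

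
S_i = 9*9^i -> [9, 81, 729, 6561, 59049]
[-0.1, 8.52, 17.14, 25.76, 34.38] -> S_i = -0.10 + 8.62*i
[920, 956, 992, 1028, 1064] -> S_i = 920 + 36*i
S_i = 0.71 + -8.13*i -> [0.71, -7.42, -15.55, -23.68, -31.81]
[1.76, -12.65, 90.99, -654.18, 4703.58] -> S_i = 1.76*(-7.19)^i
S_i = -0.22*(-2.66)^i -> [-0.22, 0.59, -1.56, 4.14, -11.01]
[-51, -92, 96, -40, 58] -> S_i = Random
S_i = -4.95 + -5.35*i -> [-4.95, -10.3, -15.65, -21.0, -26.35]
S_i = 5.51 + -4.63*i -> [5.51, 0.88, -3.75, -8.38, -13.01]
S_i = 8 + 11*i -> [8, 19, 30, 41, 52]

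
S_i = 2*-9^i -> [2, -18, 162, -1458, 13122]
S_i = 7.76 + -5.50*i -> [7.76, 2.26, -3.24, -8.74, -14.24]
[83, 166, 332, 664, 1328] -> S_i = 83*2^i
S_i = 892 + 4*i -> [892, 896, 900, 904, 908]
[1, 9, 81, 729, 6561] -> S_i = 1*9^i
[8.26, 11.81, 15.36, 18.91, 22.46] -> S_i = 8.26 + 3.55*i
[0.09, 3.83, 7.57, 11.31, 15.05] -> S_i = 0.09 + 3.74*i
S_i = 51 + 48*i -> [51, 99, 147, 195, 243]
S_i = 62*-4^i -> [62, -248, 992, -3968, 15872]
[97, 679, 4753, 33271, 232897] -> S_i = 97*7^i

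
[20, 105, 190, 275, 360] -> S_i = 20 + 85*i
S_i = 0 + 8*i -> [0, 8, 16, 24, 32]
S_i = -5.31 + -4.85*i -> [-5.31, -10.16, -15.01, -19.86, -24.71]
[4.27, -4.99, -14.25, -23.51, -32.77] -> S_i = 4.27 + -9.26*i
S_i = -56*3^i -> [-56, -168, -504, -1512, -4536]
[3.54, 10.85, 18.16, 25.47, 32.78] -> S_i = 3.54 + 7.31*i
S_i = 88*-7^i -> [88, -616, 4312, -30184, 211288]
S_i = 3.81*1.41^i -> [3.81, 5.37, 7.57, 10.68, 15.06]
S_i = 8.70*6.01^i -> [8.7, 52.29, 314.24, 1888.61, 11350.56]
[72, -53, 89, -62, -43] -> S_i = Random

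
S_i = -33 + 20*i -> [-33, -13, 7, 27, 47]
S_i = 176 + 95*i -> [176, 271, 366, 461, 556]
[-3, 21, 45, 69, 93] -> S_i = -3 + 24*i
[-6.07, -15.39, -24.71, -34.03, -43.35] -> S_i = -6.07 + -9.32*i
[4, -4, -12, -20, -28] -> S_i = 4 + -8*i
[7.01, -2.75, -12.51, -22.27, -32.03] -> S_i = 7.01 + -9.76*i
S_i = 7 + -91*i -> [7, -84, -175, -266, -357]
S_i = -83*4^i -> [-83, -332, -1328, -5312, -21248]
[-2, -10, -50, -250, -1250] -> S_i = -2*5^i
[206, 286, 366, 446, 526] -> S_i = 206 + 80*i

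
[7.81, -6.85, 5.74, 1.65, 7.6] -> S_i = Random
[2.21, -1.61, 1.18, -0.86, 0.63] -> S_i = 2.21*(-0.73)^i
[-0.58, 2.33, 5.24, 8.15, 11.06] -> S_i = -0.58 + 2.91*i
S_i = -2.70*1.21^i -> [-2.7, -3.27, -3.95, -4.78, -5.79]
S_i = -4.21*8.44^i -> [-4.21, -35.53, -299.89, -2531.1, -21362.49]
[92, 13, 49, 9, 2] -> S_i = Random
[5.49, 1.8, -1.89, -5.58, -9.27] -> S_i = 5.49 + -3.69*i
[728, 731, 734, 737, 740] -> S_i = 728 + 3*i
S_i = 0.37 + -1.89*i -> [0.37, -1.52, -3.41, -5.3, -7.19]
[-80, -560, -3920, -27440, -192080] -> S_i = -80*7^i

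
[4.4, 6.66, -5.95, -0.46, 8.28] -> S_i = Random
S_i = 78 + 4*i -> [78, 82, 86, 90, 94]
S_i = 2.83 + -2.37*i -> [2.83, 0.46, -1.91, -4.28, -6.65]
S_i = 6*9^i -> [6, 54, 486, 4374, 39366]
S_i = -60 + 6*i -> [-60, -54, -48, -42, -36]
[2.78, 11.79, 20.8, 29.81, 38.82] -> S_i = 2.78 + 9.01*i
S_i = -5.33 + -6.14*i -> [-5.33, -11.47, -17.61, -23.75, -29.89]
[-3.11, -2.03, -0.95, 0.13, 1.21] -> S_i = -3.11 + 1.08*i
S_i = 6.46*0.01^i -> [6.46, 0.06, 0.0, 0.0, 0.0]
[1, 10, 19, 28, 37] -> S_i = 1 + 9*i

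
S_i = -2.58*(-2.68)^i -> [-2.58, 6.91, -18.53, 49.66, -133.09]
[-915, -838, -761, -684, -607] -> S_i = -915 + 77*i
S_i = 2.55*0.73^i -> [2.55, 1.86, 1.36, 0.99, 0.72]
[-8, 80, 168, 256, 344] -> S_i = -8 + 88*i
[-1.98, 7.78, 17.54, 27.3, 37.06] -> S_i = -1.98 + 9.76*i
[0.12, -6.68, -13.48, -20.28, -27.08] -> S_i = 0.12 + -6.80*i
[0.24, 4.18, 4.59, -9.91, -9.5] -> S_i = Random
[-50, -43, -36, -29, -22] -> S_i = -50 + 7*i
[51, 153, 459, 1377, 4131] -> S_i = 51*3^i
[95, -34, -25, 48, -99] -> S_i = Random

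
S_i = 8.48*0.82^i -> [8.48, 6.95, 5.7, 4.68, 3.83]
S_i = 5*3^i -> [5, 15, 45, 135, 405]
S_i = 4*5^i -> [4, 20, 100, 500, 2500]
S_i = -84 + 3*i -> [-84, -81, -78, -75, -72]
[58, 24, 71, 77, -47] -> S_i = Random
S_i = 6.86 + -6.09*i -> [6.86, 0.77, -5.32, -11.41, -17.5]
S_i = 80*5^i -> [80, 400, 2000, 10000, 50000]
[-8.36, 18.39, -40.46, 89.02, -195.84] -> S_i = -8.36*(-2.20)^i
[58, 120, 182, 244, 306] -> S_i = 58 + 62*i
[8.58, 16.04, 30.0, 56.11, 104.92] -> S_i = 8.58*1.87^i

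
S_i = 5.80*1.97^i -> [5.8, 11.43, 22.51, 44.34, 87.36]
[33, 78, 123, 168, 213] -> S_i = 33 + 45*i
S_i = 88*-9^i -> [88, -792, 7128, -64152, 577368]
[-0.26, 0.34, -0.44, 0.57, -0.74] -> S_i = -0.26*(-1.30)^i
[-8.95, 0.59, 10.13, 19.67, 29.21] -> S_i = -8.95 + 9.54*i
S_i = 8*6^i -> [8, 48, 288, 1728, 10368]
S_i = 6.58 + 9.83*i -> [6.58, 16.41, 26.24, 36.07, 45.9]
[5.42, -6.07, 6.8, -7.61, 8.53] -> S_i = 5.42*(-1.12)^i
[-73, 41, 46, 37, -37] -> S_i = Random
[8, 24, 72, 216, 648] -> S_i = 8*3^i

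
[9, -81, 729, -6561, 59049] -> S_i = 9*-9^i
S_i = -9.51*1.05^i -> [-9.51, -9.99, -10.48, -11.01, -11.56]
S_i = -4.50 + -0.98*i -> [-4.5, -5.48, -6.46, -7.44, -8.42]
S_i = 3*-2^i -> [3, -6, 12, -24, 48]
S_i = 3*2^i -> [3, 6, 12, 24, 48]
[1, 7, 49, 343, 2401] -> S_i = 1*7^i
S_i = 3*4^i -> [3, 12, 48, 192, 768]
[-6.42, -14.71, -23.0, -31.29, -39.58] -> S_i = -6.42 + -8.29*i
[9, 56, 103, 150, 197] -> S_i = 9 + 47*i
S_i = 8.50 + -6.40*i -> [8.5, 2.1, -4.3, -10.7, -17.1]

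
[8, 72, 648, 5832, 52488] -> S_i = 8*9^i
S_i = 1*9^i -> [1, 9, 81, 729, 6561]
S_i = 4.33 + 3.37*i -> [4.33, 7.7, 11.07, 14.44, 17.81]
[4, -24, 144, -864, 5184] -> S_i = 4*-6^i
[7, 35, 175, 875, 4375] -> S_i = 7*5^i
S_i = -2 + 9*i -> [-2, 7, 16, 25, 34]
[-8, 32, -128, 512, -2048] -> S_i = -8*-4^i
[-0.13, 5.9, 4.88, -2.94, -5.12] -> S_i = Random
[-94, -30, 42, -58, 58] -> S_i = Random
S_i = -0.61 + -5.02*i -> [-0.61, -5.63, -10.65, -15.67, -20.69]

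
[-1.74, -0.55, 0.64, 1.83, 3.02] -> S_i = -1.74 + 1.19*i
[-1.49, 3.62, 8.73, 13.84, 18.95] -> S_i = -1.49 + 5.11*i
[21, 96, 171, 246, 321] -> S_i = 21 + 75*i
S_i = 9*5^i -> [9, 45, 225, 1125, 5625]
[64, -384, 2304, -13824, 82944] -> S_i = 64*-6^i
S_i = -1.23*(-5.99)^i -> [-1.23, 7.37, -44.13, 264.35, -1583.48]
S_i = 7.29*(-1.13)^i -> [7.29, -8.24, 9.31, -10.52, 11.89]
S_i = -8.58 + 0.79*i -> [-8.58, -7.79, -7.0, -6.21, -5.42]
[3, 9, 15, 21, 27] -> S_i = 3 + 6*i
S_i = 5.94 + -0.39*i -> [5.94, 5.55, 5.16, 4.77, 4.38]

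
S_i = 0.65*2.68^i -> [0.65, 1.74, 4.67, 12.51, 33.53]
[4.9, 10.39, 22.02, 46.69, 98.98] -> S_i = 4.90*2.12^i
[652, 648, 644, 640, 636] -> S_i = 652 + -4*i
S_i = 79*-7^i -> [79, -553, 3871, -27097, 189679]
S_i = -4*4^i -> [-4, -16, -64, -256, -1024]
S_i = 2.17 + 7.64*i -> [2.17, 9.81, 17.45, 25.09, 32.73]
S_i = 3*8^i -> [3, 24, 192, 1536, 12288]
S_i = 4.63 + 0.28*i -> [4.63, 4.91, 5.19, 5.47, 5.75]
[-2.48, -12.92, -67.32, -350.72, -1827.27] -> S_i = -2.48*5.21^i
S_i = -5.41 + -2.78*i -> [-5.41, -8.19, -10.97, -13.75, -16.53]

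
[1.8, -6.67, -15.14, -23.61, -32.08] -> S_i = 1.80 + -8.47*i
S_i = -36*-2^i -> [-36, 72, -144, 288, -576]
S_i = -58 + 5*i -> [-58, -53, -48, -43, -38]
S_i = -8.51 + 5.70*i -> [-8.51, -2.81, 2.89, 8.59, 14.29]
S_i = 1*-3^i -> [1, -3, 9, -27, 81]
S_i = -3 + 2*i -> [-3, -1, 1, 3, 5]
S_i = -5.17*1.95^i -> [-5.17, -10.08, -19.66, -38.33, -74.75]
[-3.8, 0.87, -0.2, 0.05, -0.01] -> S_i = -3.80*(-0.23)^i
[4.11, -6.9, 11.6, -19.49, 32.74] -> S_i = 4.11*(-1.68)^i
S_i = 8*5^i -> [8, 40, 200, 1000, 5000]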